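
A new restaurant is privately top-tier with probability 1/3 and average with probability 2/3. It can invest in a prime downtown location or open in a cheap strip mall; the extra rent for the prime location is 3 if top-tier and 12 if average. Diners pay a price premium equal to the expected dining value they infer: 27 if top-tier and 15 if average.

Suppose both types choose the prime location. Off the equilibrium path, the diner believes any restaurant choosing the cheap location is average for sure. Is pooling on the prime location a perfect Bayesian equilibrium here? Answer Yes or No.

On path, the diner holds the prior and pays 1/3·27 + 2/3·15 = 19. Off path (the cheap location), believing average, it pays 15.
top-tier: the prime location nets 19 − 3 = 16; the cheap location nets 15. top-tier stays.
average: the prime location nets 19 − 12 = 7; the cheap location nets 15. average would deviate.
A type deviates, so pooling fails.

No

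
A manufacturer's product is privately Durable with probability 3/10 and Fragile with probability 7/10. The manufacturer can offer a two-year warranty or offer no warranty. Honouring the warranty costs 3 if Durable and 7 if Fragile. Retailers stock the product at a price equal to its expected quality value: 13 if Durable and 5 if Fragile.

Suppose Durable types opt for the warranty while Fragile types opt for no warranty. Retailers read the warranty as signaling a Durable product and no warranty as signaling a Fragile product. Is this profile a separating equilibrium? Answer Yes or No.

Under these beliefs, the warranty earns price 13 and no warranty earns price 5.
Durable: the warranty nets 13 − 3 = 10; no warranty nets 5. Durable prefers the warranty.
Fragile: the warranty nets 13 − 7 = 6; no warranty nets 5. Fragile would deviate to the warranty.
Fragile has a profitable deviation, so the profile is not an equilibrium.

No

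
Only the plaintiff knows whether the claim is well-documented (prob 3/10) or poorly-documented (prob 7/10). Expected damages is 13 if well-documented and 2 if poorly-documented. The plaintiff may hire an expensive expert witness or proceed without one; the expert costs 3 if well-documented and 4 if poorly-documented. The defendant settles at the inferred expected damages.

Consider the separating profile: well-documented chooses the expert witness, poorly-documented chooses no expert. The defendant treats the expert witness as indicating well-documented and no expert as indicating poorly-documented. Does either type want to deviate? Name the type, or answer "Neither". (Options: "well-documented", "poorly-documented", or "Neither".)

poorly-documented

The expert witness pays 13; no expert pays 2.
well-documented: assigned the expert witness, nets 13 − 3 = 10; deviating to no expert nets 2.
poorly-documented: assigned no expert, nets 2; deviating to the expert witness nets 13 − 4 = 9.
The poorly-documented type gains 7 by deviating.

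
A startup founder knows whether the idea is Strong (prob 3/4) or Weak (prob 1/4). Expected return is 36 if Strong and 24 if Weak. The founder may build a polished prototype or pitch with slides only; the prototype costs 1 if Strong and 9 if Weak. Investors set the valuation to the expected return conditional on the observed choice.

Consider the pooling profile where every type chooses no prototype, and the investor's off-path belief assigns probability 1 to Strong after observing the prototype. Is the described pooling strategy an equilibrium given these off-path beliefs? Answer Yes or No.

On path, the investor holds the prior and pays 3/4·36 + 1/4·24 = 33. Off path (the prototype), believing Strong, it pays 36.
Strong: no prototype nets 33; the prototype nets 36 − 1 = 35. Strong would deviate.
Weak: no prototype nets 33; the prototype nets 36 − 9 = 27. Weak stays.
A type deviates, so pooling fails.

No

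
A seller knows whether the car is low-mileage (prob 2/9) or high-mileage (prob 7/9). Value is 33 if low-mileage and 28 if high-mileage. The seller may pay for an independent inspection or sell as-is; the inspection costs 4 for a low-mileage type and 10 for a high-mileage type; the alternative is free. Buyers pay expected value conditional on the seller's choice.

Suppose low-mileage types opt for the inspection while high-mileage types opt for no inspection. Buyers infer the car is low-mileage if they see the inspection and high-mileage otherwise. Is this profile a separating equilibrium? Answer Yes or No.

Under these beliefs, the inspection earns price 33 and no inspection earns price 28.
low-mileage: the inspection nets 33 − 4 = 29; no inspection nets 28. low-mileage prefers the inspection.
high-mileage: the inspection nets 33 − 10 = 23; no inspection nets 28. high-mileage prefers no inspection.
Neither type deviates, so the separating profile is an equilibrium.

Yes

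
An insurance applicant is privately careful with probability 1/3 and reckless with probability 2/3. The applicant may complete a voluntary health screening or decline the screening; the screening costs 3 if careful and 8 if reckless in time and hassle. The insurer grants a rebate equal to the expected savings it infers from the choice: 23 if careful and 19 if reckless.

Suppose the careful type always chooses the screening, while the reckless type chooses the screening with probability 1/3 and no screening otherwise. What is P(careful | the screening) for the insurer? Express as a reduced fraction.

3/5

P(the screening) = (1/3)·1 + (2/3)·(1/3) = 5/9.
By Bayes' rule, P(careful | the screening) = (1/3) / (5/9) = 3/5.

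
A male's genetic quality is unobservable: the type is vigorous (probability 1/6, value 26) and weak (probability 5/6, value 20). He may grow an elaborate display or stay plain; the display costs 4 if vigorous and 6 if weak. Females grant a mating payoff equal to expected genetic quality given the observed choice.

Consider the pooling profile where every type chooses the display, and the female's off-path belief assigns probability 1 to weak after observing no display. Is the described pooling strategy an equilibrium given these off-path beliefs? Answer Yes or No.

On path, the female holds the prior and pays 1/6·26 + 5/6·20 = 21. Off path (no display), believing weak, it pays 20.
vigorous: the display nets 21 − 4 = 17; no display nets 20. vigorous would deviate.
weak: the display nets 21 − 6 = 15; no display nets 20. weak would deviate.
A type deviates, so pooling fails.

No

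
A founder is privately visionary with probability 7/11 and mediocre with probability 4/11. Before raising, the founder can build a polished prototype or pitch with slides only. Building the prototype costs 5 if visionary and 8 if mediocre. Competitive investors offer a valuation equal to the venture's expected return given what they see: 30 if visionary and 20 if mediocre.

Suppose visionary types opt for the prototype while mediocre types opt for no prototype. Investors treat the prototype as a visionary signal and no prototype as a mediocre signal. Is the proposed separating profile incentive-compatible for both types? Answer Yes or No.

No

Under these beliefs, the prototype earns valuation 30 and no prototype earns valuation 20.
visionary: the prototype nets 30 − 5 = 25; no prototype nets 20. visionary prefers the prototype.
mediocre: the prototype nets 30 − 8 = 22; no prototype nets 20. mediocre would deviate to the prototype.
mediocre has a profitable deviation, so the profile is not an equilibrium.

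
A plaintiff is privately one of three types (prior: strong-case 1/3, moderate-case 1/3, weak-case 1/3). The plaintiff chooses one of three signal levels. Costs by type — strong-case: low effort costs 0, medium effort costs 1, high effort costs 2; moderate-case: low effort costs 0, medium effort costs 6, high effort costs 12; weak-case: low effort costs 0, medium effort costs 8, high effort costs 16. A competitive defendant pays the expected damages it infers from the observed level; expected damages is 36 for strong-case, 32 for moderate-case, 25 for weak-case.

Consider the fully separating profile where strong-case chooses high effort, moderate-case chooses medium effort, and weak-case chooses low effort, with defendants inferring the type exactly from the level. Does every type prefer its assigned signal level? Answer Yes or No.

Yes

Separating settlements: high effort → 36, medium effort → 32, low effort → 25.
strong-case (assigned high effort): low effort: 25 − 0 = 25; medium effort: 32 − 1 = 31; high effort: 36 − 2 = 34. strong-case stays.
moderate-case (assigned medium effort): low effort: 25 − 0 = 25; medium effort: 32 − 6 = 26; high effort: 36 − 12 = 24. moderate-case stays.
weak-case (assigned low effort): low effort: 25 − 0 = 25; medium effort: 32 − 8 = 24; high effort: 36 − 16 = 20. weak-case stays.
Every type prefers its assigned level; separation holds.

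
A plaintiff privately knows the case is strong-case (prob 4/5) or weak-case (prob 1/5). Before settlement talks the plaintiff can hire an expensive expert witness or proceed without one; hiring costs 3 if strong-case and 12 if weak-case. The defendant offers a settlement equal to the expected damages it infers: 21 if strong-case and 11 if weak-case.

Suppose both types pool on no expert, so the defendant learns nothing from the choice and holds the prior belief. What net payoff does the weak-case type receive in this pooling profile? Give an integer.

19

Pooled settlement = 4/5·21 + 1/5·11 = 19.
weak-case pays no cost for no expert, so net payoff = 19.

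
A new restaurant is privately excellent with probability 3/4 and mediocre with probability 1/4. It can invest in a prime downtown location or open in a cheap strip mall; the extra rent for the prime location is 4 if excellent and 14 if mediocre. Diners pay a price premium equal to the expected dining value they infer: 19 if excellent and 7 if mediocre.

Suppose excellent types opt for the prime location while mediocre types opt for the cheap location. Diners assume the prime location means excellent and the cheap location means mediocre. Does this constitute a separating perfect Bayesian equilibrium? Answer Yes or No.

Yes

Under these beliefs, the prime location earns price premium 19 and the cheap location earns price premium 7.
excellent: the prime location nets 19 − 4 = 15; the cheap location nets 7. excellent prefers the prime location.
mediocre: the prime location nets 19 − 14 = 5; the cheap location nets 7. mediocre prefers the cheap location.
Neither type deviates, so the separating profile is an equilibrium.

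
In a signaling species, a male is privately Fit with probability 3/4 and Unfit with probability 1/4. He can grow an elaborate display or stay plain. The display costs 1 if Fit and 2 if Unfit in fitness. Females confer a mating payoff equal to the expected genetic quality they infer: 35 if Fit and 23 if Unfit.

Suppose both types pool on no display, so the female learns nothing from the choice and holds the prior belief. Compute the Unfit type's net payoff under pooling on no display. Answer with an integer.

32

Pooled mating payoff = 3/4·35 + 1/4·23 = 32.
Unfit pays no cost for no display, so net payoff = 32.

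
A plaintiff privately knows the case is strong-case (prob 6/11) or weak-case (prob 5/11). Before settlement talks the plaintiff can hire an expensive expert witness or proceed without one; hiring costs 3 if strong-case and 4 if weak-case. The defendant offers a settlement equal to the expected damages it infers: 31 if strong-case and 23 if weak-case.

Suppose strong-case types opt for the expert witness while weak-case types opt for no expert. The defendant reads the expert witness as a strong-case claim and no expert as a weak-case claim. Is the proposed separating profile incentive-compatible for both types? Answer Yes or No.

No

Under these beliefs, the expert witness earns settlement 31 and no expert earns settlement 23.
strong-case: the expert witness nets 31 − 3 = 28; no expert nets 23. strong-case prefers the expert witness.
weak-case: the expert witness nets 31 − 4 = 27; no expert nets 23. weak-case would deviate to the expert witness.
weak-case has a profitable deviation, so the profile is not an equilibrium.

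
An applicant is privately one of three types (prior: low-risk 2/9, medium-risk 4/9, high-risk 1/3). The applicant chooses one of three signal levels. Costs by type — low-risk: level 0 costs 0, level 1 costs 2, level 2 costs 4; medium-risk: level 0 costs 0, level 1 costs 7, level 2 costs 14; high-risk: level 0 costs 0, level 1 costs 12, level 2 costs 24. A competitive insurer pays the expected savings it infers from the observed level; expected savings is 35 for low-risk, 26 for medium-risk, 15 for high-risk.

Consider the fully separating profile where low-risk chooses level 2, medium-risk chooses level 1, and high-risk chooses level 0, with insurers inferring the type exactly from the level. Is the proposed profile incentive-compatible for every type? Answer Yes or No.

Separating rebates: level 2 → 35, level 1 → 26, level 0 → 15.
low-risk (assigned level 2): level 0: 15 − 0 = 15; level 1: 26 − 2 = 24; level 2: 35 − 4 = 31. low-risk stays.
medium-risk (assigned level 1): level 0: 15 − 0 = 15; level 1: 26 − 7 = 19; level 2: 35 − 14 = 21. medium-risk prefers level 2.
high-risk (assigned level 0): level 0: 15 − 0 = 15; level 1: 26 − 12 = 14; level 2: 35 − 24 = 11. high-risk stays.
At least one type deviates; the separating profile fails.

No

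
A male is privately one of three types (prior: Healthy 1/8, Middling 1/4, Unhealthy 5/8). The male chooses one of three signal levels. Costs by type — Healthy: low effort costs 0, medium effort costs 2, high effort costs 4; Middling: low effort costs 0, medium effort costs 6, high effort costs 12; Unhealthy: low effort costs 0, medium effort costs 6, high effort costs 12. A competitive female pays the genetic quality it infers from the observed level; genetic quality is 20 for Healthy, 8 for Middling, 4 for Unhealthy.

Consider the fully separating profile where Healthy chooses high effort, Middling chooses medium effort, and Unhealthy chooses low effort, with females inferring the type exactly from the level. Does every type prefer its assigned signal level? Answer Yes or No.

No

Separating mating payoffs: high effort → 20, medium effort → 8, low effort → 4.
Healthy (assigned high effort): low effort: 4 − 0 = 4; medium effort: 8 − 2 = 6; high effort: 20 − 4 = 16. Healthy stays.
Middling (assigned medium effort): low effort: 4 − 0 = 4; medium effort: 8 − 6 = 2; high effort: 20 − 12 = 8. Middling prefers high effort.
Unhealthy (assigned low effort): low effort: 4 − 0 = 4; medium effort: 8 − 6 = 2; high effort: 20 − 12 = 8. Unhealthy prefers high effort.
At least one type deviates; the separating profile fails.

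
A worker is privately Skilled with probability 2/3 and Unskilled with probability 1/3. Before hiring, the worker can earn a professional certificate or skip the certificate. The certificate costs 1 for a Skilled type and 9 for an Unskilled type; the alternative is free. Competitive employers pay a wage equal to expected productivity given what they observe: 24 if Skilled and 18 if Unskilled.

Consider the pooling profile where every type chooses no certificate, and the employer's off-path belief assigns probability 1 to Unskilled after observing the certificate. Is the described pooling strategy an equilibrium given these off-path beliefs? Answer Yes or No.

Yes

On path, the employer holds the prior and pays 2/3·24 + 1/3·18 = 22. Off path (the certificate), believing Unskilled, it pays 18.
Skilled: no certificate nets 22; the certificate nets 18 − 1 = 17. Skilled stays.
Unskilled: no certificate nets 22; the certificate nets 18 − 9 = 9. Unskilled stays.
No type deviates, so pooling is sustained.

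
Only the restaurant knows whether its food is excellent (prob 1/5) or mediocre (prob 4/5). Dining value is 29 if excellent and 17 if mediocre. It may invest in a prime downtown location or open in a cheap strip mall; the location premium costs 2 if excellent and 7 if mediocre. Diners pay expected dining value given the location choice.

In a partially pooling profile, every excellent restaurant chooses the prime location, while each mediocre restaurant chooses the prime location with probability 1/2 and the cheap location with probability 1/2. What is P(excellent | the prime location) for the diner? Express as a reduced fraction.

P(the prime location) = (1/5)·1 + (4/5)·(1/2) = 3/5.
By Bayes' rule, P(excellent | the prime location) = (1/5) / (3/5) = 1/3.

1/3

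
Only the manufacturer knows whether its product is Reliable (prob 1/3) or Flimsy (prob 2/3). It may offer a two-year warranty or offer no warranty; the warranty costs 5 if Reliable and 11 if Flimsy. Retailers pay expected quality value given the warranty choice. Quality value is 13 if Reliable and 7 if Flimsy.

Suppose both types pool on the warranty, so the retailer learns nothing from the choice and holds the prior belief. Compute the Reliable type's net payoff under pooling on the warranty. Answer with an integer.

4

Pooled price = 1/3·13 + 2/3·7 = 9.
Reliable pays cost 5 for the warranty, so net payoff = 9 − 5 = 4.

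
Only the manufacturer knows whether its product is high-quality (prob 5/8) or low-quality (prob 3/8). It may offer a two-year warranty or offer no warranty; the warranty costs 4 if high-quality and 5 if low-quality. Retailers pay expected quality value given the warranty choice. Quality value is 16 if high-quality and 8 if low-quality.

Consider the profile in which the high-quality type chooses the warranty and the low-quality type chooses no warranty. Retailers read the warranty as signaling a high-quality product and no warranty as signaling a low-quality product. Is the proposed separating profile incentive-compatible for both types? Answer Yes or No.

Under these beliefs, the warranty earns price 16 and no warranty earns price 8.
high-quality: the warranty nets 16 − 4 = 12; no warranty nets 8. high-quality prefers the warranty.
low-quality: the warranty nets 16 − 5 = 11; no warranty nets 8. low-quality would deviate to the warranty.
low-quality has a profitable deviation, so the profile is not an equilibrium.

No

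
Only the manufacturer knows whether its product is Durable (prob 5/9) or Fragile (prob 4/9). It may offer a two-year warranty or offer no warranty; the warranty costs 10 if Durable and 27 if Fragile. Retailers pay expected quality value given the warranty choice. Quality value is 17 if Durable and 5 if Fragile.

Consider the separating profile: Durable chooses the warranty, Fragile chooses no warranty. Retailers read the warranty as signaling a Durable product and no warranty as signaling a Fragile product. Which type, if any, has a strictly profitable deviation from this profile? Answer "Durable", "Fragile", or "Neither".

Neither

The warranty pays 17; no warranty pays 5.
Durable: assigned the warranty, nets 17 − 10 = 7; deviating to no warranty nets 5.
Fragile: assigned no warranty, nets 5; deviating to the warranty nets 17 − 27 = -10.
Both types strictly prefer their assigned action; no profitable deviation.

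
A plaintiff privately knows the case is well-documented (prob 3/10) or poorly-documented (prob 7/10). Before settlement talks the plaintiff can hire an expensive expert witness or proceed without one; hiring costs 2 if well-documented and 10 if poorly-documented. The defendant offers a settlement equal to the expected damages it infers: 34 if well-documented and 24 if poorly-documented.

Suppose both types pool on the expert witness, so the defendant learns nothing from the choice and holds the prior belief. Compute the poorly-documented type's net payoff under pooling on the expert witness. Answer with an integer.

17

Pooled settlement = 3/10·34 + 7/10·24 = 27.
poorly-documented pays cost 10 for the expert witness, so net payoff = 27 − 10 = 17.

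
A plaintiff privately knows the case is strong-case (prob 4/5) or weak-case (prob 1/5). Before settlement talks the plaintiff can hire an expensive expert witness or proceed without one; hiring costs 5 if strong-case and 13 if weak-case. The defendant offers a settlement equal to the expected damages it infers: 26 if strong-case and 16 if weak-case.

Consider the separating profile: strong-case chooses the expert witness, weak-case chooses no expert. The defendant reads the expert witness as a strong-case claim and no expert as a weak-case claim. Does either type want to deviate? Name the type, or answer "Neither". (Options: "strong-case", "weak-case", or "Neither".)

Neither

The expert witness pays 26; no expert pays 16.
strong-case: assigned the expert witness, nets 26 − 5 = 21; deviating to no expert nets 16.
weak-case: assigned no expert, nets 16; deviating to the expert witness nets 26 − 13 = 13.
Both types strictly prefer their assigned action; no profitable deviation.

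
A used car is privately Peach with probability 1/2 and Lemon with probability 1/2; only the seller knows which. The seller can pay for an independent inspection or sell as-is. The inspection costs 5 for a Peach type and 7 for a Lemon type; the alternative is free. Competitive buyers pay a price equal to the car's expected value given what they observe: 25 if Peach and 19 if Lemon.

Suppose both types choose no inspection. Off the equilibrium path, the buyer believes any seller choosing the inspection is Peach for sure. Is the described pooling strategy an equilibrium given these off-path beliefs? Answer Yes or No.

Yes

On path, the buyer holds the prior and pays 1/2·25 + 1/2·19 = 22. Off path (the inspection), believing Peach, it pays 25.
Peach: no inspection nets 22; the inspection nets 25 − 5 = 20. Peach stays.
Lemon: no inspection nets 22; the inspection nets 25 − 7 = 18. Lemon stays.
No type deviates, so pooling is sustained.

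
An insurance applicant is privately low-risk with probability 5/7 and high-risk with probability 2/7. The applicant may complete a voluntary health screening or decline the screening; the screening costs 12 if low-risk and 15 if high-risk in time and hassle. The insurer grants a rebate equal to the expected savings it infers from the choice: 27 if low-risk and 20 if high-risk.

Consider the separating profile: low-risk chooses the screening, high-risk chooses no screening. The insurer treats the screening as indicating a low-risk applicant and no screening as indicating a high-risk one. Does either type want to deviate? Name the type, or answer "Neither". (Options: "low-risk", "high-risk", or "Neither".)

low-risk

The screening pays 27; no screening pays 20.
low-risk: assigned the screening, nets 27 − 12 = 15; deviating to no screening nets 20.
high-risk: assigned no screening, nets 20; deviating to the screening nets 27 − 15 = 12.
The low-risk type gains 5 by deviating.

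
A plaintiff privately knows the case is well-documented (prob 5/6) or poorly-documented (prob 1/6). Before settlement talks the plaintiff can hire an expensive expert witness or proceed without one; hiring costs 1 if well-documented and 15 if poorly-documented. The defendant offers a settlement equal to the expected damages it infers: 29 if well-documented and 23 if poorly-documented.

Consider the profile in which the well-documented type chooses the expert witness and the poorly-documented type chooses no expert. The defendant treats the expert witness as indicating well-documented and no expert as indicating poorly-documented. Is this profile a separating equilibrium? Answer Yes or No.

Yes

Under these beliefs, the expert witness earns settlement 29 and no expert earns settlement 23.
well-documented: the expert witness nets 29 − 1 = 28; no expert nets 23. well-documented prefers the expert witness.
poorly-documented: the expert witness nets 29 − 15 = 14; no expert nets 23. poorly-documented prefers no expert.
Neither type deviates, so the separating profile is an equilibrium.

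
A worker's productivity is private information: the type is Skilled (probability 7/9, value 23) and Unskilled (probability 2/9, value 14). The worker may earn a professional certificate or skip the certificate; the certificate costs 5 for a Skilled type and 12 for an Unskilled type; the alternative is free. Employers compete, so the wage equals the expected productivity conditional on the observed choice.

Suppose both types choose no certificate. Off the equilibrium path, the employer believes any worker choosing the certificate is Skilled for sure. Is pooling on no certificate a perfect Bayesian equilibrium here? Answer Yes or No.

Yes

On path, the employer holds the prior and pays 7/9·23 + 2/9·14 = 21. Off path (the certificate), believing Skilled, it pays 23.
Skilled: no certificate nets 21; the certificate nets 23 − 5 = 18. Skilled stays.
Unskilled: no certificate nets 21; the certificate nets 23 − 12 = 11. Unskilled stays.
No type deviates, so pooling is sustained.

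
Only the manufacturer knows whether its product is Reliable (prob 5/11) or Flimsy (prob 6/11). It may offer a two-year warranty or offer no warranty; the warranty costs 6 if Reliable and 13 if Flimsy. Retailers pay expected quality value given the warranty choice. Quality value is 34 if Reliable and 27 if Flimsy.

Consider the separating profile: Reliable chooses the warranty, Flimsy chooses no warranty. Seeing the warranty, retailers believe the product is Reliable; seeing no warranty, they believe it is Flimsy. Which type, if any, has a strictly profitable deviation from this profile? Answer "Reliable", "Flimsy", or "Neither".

Neither

The warranty pays 34; no warranty pays 27.
Reliable: assigned the warranty, nets 34 − 6 = 28; deviating to no warranty nets 27.
Flimsy: assigned no warranty, nets 27; deviating to the warranty nets 34 − 13 = 21.
Both types strictly prefer their assigned action; no profitable deviation.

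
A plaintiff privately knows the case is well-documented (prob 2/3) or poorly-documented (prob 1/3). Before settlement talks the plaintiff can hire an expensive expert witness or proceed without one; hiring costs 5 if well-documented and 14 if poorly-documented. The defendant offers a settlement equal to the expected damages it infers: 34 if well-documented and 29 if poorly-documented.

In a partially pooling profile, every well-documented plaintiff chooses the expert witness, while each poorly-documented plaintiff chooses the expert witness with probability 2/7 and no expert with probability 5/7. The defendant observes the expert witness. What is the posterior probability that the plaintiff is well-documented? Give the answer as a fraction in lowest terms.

P(the expert witness) = (2/3)·1 + (1/3)·(2/7) = 16/21.
By Bayes' rule, P(well-documented | the expert witness) = (2/3) / (16/21) = 7/8.

7/8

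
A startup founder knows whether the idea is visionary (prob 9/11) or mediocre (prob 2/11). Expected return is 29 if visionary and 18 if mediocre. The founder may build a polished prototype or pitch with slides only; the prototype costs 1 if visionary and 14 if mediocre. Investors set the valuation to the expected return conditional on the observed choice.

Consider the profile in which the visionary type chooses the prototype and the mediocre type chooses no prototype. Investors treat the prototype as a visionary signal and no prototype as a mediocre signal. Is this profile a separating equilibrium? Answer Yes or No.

Yes

Under these beliefs, the prototype earns valuation 29 and no prototype earns valuation 18.
visionary: the prototype nets 29 − 1 = 28; no prototype nets 18. visionary prefers the prototype.
mediocre: the prototype nets 29 − 14 = 15; no prototype nets 18. mediocre prefers no prototype.
Neither type deviates, so the separating profile is an equilibrium.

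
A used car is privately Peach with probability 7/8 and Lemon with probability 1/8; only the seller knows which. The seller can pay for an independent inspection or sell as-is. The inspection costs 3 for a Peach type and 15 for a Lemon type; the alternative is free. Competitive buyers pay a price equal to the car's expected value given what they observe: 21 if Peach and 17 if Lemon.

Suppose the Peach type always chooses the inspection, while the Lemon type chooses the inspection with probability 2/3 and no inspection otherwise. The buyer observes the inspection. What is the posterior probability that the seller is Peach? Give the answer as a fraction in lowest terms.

21/23

P(the inspection) = (7/8)·1 + (1/8)·(2/3) = 23/24.
By Bayes' rule, P(Peach | the inspection) = (7/8) / (23/24) = 21/23.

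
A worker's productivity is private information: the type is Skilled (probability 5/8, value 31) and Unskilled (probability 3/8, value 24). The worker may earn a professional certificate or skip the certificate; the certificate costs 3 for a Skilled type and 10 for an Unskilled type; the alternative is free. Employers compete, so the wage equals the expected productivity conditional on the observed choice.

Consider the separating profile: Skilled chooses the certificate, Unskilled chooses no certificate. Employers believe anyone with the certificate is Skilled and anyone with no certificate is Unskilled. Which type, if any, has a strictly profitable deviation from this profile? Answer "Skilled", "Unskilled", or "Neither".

The certificate pays 31; no certificate pays 24.
Skilled: assigned the certificate, nets 31 − 3 = 28; deviating to no certificate nets 24.
Unskilled: assigned no certificate, nets 24; deviating to the certificate nets 31 − 10 = 21.
Both types strictly prefer their assigned action; no profitable deviation.

Neither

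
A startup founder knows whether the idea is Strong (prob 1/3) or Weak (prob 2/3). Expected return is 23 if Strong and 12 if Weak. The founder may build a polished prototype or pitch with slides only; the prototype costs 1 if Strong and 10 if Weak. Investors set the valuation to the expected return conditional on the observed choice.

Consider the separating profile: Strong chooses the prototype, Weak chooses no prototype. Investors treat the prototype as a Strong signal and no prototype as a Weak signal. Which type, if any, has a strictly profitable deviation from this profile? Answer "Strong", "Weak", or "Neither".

Weak

The prototype pays 23; no prototype pays 12.
Strong: assigned the prototype, nets 23 − 1 = 22; deviating to no prototype nets 12.
Weak: assigned no prototype, nets 12; deviating to the prototype nets 23 − 10 = 13.
The Weak type gains 1 by deviating.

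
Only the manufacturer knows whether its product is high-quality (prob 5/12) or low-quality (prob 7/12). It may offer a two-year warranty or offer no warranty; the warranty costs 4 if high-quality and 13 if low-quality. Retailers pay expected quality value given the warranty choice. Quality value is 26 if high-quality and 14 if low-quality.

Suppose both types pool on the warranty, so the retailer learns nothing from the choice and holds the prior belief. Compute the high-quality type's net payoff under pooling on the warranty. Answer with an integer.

Pooled price = 5/12·26 + 7/12·14 = 19.
high-quality pays cost 4 for the warranty, so net payoff = 19 − 4 = 15.

15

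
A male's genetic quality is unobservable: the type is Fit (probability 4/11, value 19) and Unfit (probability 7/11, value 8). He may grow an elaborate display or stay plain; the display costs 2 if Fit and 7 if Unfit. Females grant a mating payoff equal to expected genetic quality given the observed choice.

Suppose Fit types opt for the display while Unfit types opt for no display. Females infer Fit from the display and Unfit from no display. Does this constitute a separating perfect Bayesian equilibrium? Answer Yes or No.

No

Under these beliefs, the display earns mating payoff 19 and no display earns mating payoff 8.
Fit: the display nets 19 − 2 = 17; no display nets 8. Fit prefers the display.
Unfit: the display nets 19 − 7 = 12; no display nets 8. Unfit would deviate to the display.
Unfit has a profitable deviation, so the profile is not an equilibrium.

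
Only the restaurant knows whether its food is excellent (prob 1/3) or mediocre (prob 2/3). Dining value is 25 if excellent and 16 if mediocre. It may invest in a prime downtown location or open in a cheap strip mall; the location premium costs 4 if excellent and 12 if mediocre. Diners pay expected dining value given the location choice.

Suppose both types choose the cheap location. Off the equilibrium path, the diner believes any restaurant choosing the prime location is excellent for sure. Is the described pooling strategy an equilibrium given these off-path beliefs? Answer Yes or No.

No

On path, the diner holds the prior and pays 1/3·25 + 2/3·16 = 19. Off path (the prime location), believing excellent, it pays 25.
excellent: the cheap location nets 19; the prime location nets 25 − 4 = 21. excellent would deviate.
mediocre: the cheap location nets 19; the prime location nets 25 − 12 = 13. mediocre stays.
A type deviates, so pooling fails.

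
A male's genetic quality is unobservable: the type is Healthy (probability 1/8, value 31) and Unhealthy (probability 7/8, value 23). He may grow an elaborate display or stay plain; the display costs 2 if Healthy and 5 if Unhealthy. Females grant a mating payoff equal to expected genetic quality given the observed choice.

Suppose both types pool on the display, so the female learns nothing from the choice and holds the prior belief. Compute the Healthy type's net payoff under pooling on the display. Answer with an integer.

Pooled mating payoff = 1/8·31 + 7/8·23 = 24.
Healthy pays cost 2 for the display, so net payoff = 24 − 2 = 22.

22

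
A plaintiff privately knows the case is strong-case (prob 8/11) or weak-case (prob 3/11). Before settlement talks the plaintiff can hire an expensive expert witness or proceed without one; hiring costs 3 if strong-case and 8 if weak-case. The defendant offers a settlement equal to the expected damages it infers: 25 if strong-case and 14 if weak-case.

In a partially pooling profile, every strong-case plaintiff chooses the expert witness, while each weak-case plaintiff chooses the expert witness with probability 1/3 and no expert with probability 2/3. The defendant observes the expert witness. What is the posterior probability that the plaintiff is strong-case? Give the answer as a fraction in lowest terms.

8/9

P(the expert witness) = (8/11)·1 + (3/11)·(1/3) = 9/11.
By Bayes' rule, P(strong-case | the expert witness) = (8/11) / (9/11) = 8/9.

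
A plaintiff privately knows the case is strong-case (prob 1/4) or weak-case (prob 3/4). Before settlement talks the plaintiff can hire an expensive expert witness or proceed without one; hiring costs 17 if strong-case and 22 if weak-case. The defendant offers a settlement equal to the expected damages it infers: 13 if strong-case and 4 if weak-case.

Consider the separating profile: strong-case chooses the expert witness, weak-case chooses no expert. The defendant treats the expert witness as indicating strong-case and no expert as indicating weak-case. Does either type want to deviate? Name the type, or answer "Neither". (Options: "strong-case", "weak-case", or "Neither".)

The expert witness pays 13; no expert pays 4.
strong-case: assigned the expert witness, nets 13 − 17 = -4; deviating to no expert nets 4.
weak-case: assigned no expert, nets 4; deviating to the expert witness nets 13 − 22 = -9.
The strong-case type gains 8 by deviating.

strong-case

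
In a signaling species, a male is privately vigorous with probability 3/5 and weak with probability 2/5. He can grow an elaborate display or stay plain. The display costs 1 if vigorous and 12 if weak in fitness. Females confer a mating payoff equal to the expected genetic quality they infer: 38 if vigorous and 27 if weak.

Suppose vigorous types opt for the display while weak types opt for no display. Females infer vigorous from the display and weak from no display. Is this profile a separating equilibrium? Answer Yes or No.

Yes

Under these beliefs, the display earns mating payoff 38 and no display earns mating payoff 27.
vigorous: the display nets 38 − 1 = 37; no display nets 27. vigorous prefers the display.
weak: the display nets 38 − 12 = 26; no display nets 27. weak prefers no display.
Neither type deviates, so the separating profile is an equilibrium.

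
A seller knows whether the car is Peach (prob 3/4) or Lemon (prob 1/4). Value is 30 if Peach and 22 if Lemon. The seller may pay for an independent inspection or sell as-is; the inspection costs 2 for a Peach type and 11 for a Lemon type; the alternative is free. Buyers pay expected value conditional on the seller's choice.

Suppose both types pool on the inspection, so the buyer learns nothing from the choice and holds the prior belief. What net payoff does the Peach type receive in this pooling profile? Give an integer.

Pooled price = 3/4·30 + 1/4·22 = 28.
Peach pays cost 2 for the inspection, so net payoff = 28 − 2 = 26.

26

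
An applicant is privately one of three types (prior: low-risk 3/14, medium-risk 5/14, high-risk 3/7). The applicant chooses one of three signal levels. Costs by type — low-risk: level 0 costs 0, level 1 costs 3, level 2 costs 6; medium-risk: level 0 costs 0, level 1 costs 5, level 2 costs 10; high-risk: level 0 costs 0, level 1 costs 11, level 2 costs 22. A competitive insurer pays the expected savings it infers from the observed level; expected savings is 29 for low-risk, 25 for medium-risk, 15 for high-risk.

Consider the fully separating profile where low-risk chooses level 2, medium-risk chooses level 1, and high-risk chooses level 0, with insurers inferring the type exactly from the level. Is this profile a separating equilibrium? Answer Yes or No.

Yes

Separating rebates: level 2 → 29, level 1 → 25, level 0 → 15.
low-risk (assigned level 2): level 0: 15 − 0 = 15; level 1: 25 − 3 = 22; level 2: 29 − 6 = 23. low-risk stays.
medium-risk (assigned level 1): level 0: 15 − 0 = 15; level 1: 25 − 5 = 20; level 2: 29 − 10 = 19. medium-risk stays.
high-risk (assigned level 0): level 0: 15 − 0 = 15; level 1: 25 − 11 = 14; level 2: 29 − 22 = 7. high-risk stays.
Every type prefers its assigned level; separation holds.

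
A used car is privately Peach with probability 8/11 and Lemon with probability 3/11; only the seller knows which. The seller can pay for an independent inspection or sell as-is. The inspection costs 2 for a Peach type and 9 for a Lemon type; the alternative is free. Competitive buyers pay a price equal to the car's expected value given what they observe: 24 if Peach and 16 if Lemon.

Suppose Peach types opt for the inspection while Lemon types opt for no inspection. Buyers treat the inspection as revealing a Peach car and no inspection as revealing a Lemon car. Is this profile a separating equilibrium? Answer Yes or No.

Yes

Under these beliefs, the inspection earns price 24 and no inspection earns price 16.
Peach: the inspection nets 24 − 2 = 22; no inspection nets 16. Peach prefers the inspection.
Lemon: the inspection nets 24 − 9 = 15; no inspection nets 16. Lemon prefers no inspection.
Neither type deviates, so the separating profile is an equilibrium.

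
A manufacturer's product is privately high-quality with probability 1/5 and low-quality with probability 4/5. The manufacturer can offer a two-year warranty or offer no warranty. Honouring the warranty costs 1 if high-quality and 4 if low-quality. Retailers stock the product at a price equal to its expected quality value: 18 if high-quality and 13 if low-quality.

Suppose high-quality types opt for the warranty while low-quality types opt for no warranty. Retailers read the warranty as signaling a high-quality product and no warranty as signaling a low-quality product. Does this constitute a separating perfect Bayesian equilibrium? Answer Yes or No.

No

Under these beliefs, the warranty earns price 18 and no warranty earns price 13.
high-quality: the warranty nets 18 − 1 = 17; no warranty nets 13. high-quality prefers the warranty.
low-quality: the warranty nets 18 − 4 = 14; no warranty nets 13. low-quality would deviate to the warranty.
low-quality has a profitable deviation, so the profile is not an equilibrium.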